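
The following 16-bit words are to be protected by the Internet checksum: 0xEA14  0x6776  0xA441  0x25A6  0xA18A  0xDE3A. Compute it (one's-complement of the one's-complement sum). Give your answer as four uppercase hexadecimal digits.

64C7

One's-complement addition (fold any carry out of bit 15 back into bit 0):
  0xEA14 + 0x6776 = 0x1518A → wrap carry → 0x518B
  0x518B + 0xA441 = 0x0F5CC
  0xF5CC + 0x25A6 = 0x11B72 → wrap carry → 0x1B73
  0x1B73 + 0xA18A = 0x0BCFD
  0xBCFD + 0xDE3A = 0x19B37 → wrap carry → 0x9B38
One's-complement sum = 0x9B38.
Checksum = ~0x9B38 & 0xFFFF = 0x64C7.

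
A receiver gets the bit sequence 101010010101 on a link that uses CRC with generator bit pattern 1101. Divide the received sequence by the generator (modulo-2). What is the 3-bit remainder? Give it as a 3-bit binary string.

Modulo-2 division of 101010010101 by 1101:
  pos 0: 1010 XOR 1101 = 0111
  pos 1: 1111 XOR 1101 = 0010
  pos 3: 1000 XOR 1101 = 0101
  pos 4: 1011 XOR 1101 = 0110
  pos 5: 1100 XOR 1101 = 0001
  pos 8: 1101 XOR 1101 = 0000
Remainder = 000 (zero — the frame passes the CRC check).

000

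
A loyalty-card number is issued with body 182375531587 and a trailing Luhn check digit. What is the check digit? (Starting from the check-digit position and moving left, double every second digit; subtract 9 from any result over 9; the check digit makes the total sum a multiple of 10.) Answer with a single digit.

0

Partial digits right→left: 7 8 5 1 3 5 5 7 3 2 8 1
Double every second digit counting from the check-digit position (so the 1st, 3rd, 5th, ... of the partial from the right).
  doubled (with −9 where >9): 5 1 6 1 6 7 → sum 26
  kept as-is: 8 1 5 7 2 1 → sum 24
Total = 26 + 24 = 50.
Check digit = (10 − (50 mod 10)) mod 10 = 0.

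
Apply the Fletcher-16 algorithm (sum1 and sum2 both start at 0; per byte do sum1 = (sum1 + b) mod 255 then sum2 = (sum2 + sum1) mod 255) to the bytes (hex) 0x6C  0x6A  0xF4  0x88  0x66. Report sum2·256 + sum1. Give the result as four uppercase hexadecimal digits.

Running sums (mod 255):
  after byte 0 (0x6C): sum1=108, sum2=108
  after byte 1 (0x6A): sum1=214, sum2=67
  after byte 2 (0xF4): sum1=203, sum2=15
  after byte 3 (0x88): sum1=84, sum2=99
  after byte 4 (0x66): sum1=186, sum2=30
Checksum = sum2·256 + sum1 = 30·256 + 186 = 7866 = 0x1EBA.

1EBA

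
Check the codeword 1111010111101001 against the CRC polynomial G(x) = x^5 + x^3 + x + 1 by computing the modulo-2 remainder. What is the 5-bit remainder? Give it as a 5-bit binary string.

Modulo-2 division of 1111010111101001 by 101011:
  pos 0: 111101 XOR 101011 = 010110
  pos 1: 101100 XOR 101011 = 000111
  pos 4: 111111 XOR 101011 = 010100
  pos 5: 101001 XOR 101011 = 000010
  pos 9: 100100 XOR 101011 = 001111
Remainder = 11111 (nonzero — an error is detected).

11111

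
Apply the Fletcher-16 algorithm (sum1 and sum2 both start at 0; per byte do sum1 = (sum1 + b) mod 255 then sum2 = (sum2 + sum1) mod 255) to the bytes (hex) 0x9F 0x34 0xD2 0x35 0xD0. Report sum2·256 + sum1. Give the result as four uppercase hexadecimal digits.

Running sums (mod 255):
  after byte 0 (0x9F): sum1=159, sum2=159
  after byte 1 (0x34): sum1=211, sum2=115
  after byte 2 (0xD2): sum1=166, sum2=26
  after byte 3 (0x35): sum1=219, sum2=245
  after byte 4 (0xD0): sum1=172, sum2=162
Checksum = sum2·256 + sum1 = 162·256 + 172 = 41644 = 0xA2AC.

A2AC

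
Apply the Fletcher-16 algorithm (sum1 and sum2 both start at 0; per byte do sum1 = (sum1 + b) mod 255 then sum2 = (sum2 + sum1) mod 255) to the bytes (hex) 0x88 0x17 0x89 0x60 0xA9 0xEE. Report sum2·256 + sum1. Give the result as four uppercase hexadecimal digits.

3022

Running sums (mod 255):
  after byte 0 (0x88): sum1=136, sum2=136
  after byte 1 (0x17): sum1=159, sum2=40
  after byte 2 (0x89): sum1=41, sum2=81
  after byte 3 (0x60): sum1=137, sum2=218
  after byte 4 (0xA9): sum1=51, sum2=14
  after byte 5 (0xEE): sum1=34, sum2=48
Checksum = sum2·256 + sum1 = 48·256 + 34 = 12322 = 0x3022.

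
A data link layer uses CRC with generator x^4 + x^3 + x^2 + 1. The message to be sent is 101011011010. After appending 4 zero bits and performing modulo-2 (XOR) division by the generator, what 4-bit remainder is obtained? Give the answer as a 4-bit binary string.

Append 4 zeros: 1010110110100000. Divide by 11101 (XOR where the leading bit is 1):
  pos 0: 10101 XOR 11101 = 01000
  pos 1: 10001 XOR 11101 = 01100
  pos 2: 11000 XOR 11101 = 00101
  pos 4: 10111 XOR 11101 = 01010
  pos 5: 10100 XOR 11101 = 01001
  pos 6: 10011 XOR 11101 = 01110
  pos 7: 11100 XOR 11101 = 00001
  pos 11: 10000 XOR 11101 = 01101
Remainder (last 4 bits) = 1101. This is the CRC / FCS.

1101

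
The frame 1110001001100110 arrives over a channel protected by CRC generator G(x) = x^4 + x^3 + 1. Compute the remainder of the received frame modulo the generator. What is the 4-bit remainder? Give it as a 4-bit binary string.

Modulo-2 division of 1110001001100110 by 11001:
  pos 0: 11100 XOR 11001 = 00101
  pos 2: 10101 XOR 11001 = 01100
  pos 3: 11000 XOR 11001 = 00001
  pos 7: 10110 XOR 11001 = 01111
  pos 8: 11110 XOR 11001 = 00111
  pos 10: 11111 XOR 11001 = 00110
Remainder = 1100 (nonzero — an error is detected).

1100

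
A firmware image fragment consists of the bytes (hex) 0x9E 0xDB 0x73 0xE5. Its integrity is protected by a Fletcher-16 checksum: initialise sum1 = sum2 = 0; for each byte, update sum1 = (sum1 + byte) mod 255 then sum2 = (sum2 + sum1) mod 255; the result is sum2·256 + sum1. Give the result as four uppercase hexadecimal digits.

Running sums (mod 255):
  after byte 0 (0x9E): sum1=158, sum2=158
  after byte 1 (0xDB): sum1=122, sum2=25
  after byte 2 (0x73): sum1=237, sum2=7
  after byte 3 (0xE5): sum1=211, sum2=218
Checksum = sum2·256 + sum1 = 218·256 + 211 = 56019 = 0xDAD3.

DAD3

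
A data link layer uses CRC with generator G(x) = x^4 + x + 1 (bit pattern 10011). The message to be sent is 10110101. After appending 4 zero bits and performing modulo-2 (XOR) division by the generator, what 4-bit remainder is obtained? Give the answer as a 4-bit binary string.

1110

Append 4 zeros: 101101010000. Divide by 10011 (XOR where the leading bit is 1):
  pos 0: 10110 XOR 10011 = 00101
  pos 2: 10110 XOR 10011 = 00101
  pos 4: 10110 XOR 10011 = 00101
  pos 6: 10100 XOR 10011 = 00111
Remainder (last 4 bits) = 1110. This is the CRC / FCS.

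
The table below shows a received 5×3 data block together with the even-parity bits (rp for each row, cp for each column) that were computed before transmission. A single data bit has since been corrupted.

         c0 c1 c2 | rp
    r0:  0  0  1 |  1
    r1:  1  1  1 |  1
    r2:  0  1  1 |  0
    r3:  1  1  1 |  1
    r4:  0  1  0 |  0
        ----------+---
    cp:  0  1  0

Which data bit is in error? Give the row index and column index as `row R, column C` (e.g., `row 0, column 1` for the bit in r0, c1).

row 4, column 1

Recompute each row's even parity and compare to rp:
  r0: data parity 1, sent rp 1 → ok
  r1: data parity 1, sent rp 1 → ok
  r2: data parity 0, sent rp 0 → ok
  r3: data parity 1, sent rp 1 → ok
  r4: data parity 1, sent rp 0 → mismatch
Recompute each column's even parity and compare to cp:
  c0: data parity 0, sent cp 0 → ok
  c1: data parity 0, sent cp 1 → mismatch
  c2: data parity 0, sent cp 0 → ok
Exactly one row (r4) and one column (c1) fail → the flipped bit is at their intersection.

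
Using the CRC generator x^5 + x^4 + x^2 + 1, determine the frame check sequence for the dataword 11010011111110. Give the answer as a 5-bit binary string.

00011

Append 5 zeros: 1101001111111000000. Divide by 110101 (XOR where the leading bit is 1):
  pos 0: 110100 XOR 110101 = 000001
  pos 5: 111111 XOR 110101 = 001010
  pos 7: 101011 XOR 110101 = 011110
  pos 8: 111100 XOR 110101 = 001001
  pos 10: 100100 XOR 110101 = 010001
  pos 11: 100010 XOR 110101 = 010111
  pos 12: 101110 XOR 110101 = 011011
  pos 13: 110110 XOR 110101 = 000011
Remainder (last 5 bits) = 00011. This is the CRC / FCS.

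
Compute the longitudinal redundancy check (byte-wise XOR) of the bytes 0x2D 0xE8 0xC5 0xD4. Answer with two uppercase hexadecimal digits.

D4

XOR the bytes together:
  start with 0x2D
  0x2D ⊕ 0xE8 = 0xC5
  0xC5 ⊕ 0xC5 = 0x00
  0x00 ⊕ 0xD4 = 0xD4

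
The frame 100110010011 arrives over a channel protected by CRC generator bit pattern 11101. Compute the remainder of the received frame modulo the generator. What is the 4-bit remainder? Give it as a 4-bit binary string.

Modulo-2 division of 100110010011 by 11101:
  pos 0: 10011 XOR 11101 = 01110
  pos 1: 11100 XOR 11101 = 00001
  pos 5: 10100 XOR 11101 = 01001
  pos 6: 10011 XOR 11101 = 01110
  pos 7: 11101 XOR 11101 = 00000
Remainder = 0000 (zero — the frame passes the CRC check).

0000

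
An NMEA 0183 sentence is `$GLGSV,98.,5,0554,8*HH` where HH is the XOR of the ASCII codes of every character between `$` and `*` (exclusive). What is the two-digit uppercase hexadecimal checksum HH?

6F

XOR the ASCII codes of the payload characters:
  'G' = 0x47 → acc = 0x47
  'L' = 0x4C → acc = 0x0B
  'G' = 0x47 → acc = 0x4C
  'S' = 0x53 → acc = 0x1F
  'V' = 0x56 → acc = 0x49
  ',' = 0x2C → acc = 0x65
  '9' = 0x39 → acc = 0x5C
  '8' = 0x38 → acc = 0x64
  '.' = 0x2E → acc = 0x4A
  ',' = 0x2C → acc = 0x66
  '5' = 0x35 → acc = 0x53
  ',' = 0x2C → acc = 0x7F
  '0' = 0x30 → acc = 0x4F
  '5' = 0x35 → acc = 0x7A
  '5' = 0x35 → acc = 0x4F
  '4' = 0x34 → acc = 0x7B
  ',' = 0x2C → acc = 0x57
  '8' = 0x38 → acc = 0x6F
Checksum = 0x6F.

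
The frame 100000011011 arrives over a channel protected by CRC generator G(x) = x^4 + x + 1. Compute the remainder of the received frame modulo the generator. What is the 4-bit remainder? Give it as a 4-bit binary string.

Modulo-2 division of 100000011011 by 10011:
  pos 0: 10000 XOR 10011 = 00011
  pos 3: 11001 XOR 10011 = 01010
  pos 4: 10101 XOR 10011 = 00110
  pos 6: 11001 XOR 10011 = 01010
  pos 7: 10101 XOR 10011 = 00110
Remainder = 0110 (nonzero — an error is detected).

0110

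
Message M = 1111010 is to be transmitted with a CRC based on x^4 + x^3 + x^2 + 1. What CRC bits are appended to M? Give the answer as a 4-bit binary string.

Append 4 zeros: 11110100000. Divide by 11101 (XOR where the leading bit is 1):
  pos 0: 11110 XOR 11101 = 00011
  pos 3: 11100 XOR 11101 = 00001
Remainder (last 4 bits) = 1000. This is the CRC / FCS.

1000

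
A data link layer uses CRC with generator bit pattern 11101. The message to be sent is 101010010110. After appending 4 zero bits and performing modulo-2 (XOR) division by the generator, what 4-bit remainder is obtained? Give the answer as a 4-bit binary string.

Append 4 zeros: 1010100101100000. Divide by 11101 (XOR where the leading bit is 1):
  pos 0: 10101 XOR 11101 = 01000
  pos 1: 10000 XOR 11101 = 01101
  pos 2: 11010 XOR 11101 = 00111
  pos 4: 11110 XOR 11101 = 00011
  pos 7: 11110 XOR 11101 = 00011
  pos 10: 11000 XOR 11101 = 00101
Remainder (last 4 bits) = 1010. This is the CRC / FCS.

1010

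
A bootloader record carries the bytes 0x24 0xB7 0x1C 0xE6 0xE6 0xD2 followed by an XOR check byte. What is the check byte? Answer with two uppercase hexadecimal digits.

XOR the bytes together:
  start with 0x24
  0x24 ⊕ 0xB7 = 0x93
  0x93 ⊕ 0x1C = 0x8F
  0x8F ⊕ 0xE6 = 0x69
  0x69 ⊕ 0xE6 = 0x8F
  0x8F ⊕ 0xD2 = 0x5D

5D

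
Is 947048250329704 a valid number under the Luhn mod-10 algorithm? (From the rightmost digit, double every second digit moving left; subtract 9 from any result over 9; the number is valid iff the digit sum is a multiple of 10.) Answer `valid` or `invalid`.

invalid

From the right, keep odd positions and double even positions (subtract 9 from any doubled value over 9):
  doubled (positions 2,4,...): 0 9 6 1 7 0 8 → sum 31
  kept (positions 1,3,...): 4 7 2 0 2 4 7 9 → sum 35
Total = 66.
66 mod 10 = 6, so the number is invalid.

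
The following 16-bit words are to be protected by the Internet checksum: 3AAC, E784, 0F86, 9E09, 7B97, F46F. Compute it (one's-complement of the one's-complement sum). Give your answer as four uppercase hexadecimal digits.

One's-complement addition (fold any carry out of bit 15 back into bit 0):
  0x3AAC + 0xE784 = 0x12230 → wrap carry → 0x2231
  0x2231 + 0x0F86 = 0x031B7
  0x31B7 + 0x9E09 = 0x0CFC0
  0xCFC0 + 0x7B97 = 0x14B57 → wrap carry → 0x4B58
  0x4B58 + 0xF46F = 0x13FC7 → wrap carry → 0x3FC8
One's-complement sum = 0x3FC8.
Checksum = ~0x3FC8 & 0xFFFF = 0xC037.

C037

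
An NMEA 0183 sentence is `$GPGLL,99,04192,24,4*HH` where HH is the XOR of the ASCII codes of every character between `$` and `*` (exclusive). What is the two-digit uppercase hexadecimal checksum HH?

5C

XOR the ASCII codes of the payload characters:
  'G' = 0x47 → acc = 0x47
  'P' = 0x50 → acc = 0x17
  'G' = 0x47 → acc = 0x50
  'L' = 0x4C → acc = 0x1C
  'L' = 0x4C → acc = 0x50
  ',' = 0x2C → acc = 0x7C
  '9' = 0x39 → acc = 0x45
  '9' = 0x39 → acc = 0x7C
  ',' = 0x2C → acc = 0x50
  '0' = 0x30 → acc = 0x60
  '4' = 0x34 → acc = 0x54
  '1' = 0x31 → acc = 0x65
  '9' = 0x39 → acc = 0x5C
  '2' = 0x32 → acc = 0x6E
  ',' = 0x2C → acc = 0x42
  '2' = 0x32 → acc = 0x70
  '4' = 0x34 → acc = 0x44
  ',' = 0x2C → acc = 0x68
  '4' = 0x34 → acc = 0x5C
Checksum = 0x5C.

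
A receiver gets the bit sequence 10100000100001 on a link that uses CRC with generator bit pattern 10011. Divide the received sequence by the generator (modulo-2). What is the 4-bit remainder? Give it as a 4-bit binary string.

0100

Modulo-2 division of 10100000100001 by 10011:
  pos 0: 10100 XOR 10011 = 00111
  pos 2: 11100 XOR 10011 = 01111
  pos 3: 11110 XOR 10011 = 01101
  pos 4: 11011 XOR 10011 = 01000
  pos 5: 10000 XOR 10011 = 00011
  pos 8: 11000 XOR 10011 = 01011
  pos 9: 10111 XOR 10011 = 00100
Remainder = 0100 (nonzero — an error is detected).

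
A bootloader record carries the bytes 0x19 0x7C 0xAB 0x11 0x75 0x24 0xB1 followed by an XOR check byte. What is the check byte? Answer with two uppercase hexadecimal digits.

3F

XOR the bytes together:
  start with 0x19
  0x19 ⊕ 0x7C = 0x65
  0x65 ⊕ 0xAB = 0xCE
  0xCE ⊕ 0x11 = 0xDF
  0xDF ⊕ 0x75 = 0xAA
  0xAA ⊕ 0x24 = 0x8E
  0x8E ⊕ 0xB1 = 0x3F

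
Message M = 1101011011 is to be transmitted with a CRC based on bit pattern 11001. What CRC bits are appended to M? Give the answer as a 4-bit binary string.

0100

Append 4 zeros: 11010110110000. Divide by 11001 (XOR where the leading bit is 1):
  pos 0: 11010 XOR 11001 = 00011
  pos 3: 11110 XOR 11001 = 00111
  pos 5: 11111 XOR 11001 = 00110
  pos 7: 11000 XOR 11001 = 00001
Remainder (last 4 bits) = 0100. This is the CRC / FCS.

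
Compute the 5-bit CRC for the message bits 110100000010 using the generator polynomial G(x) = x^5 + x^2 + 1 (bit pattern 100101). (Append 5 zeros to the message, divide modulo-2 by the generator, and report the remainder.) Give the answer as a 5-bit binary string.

Append 5 zeros: 11010000001000000. Divide by 100101 (XOR where the leading bit is 1):
  pos 0: 110100 XOR 100101 = 010001
  pos 1: 100010 XOR 100101 = 000111
  pos 4: 111000 XOR 100101 = 011101
  pos 5: 111011 XOR 100101 = 011110
  pos 6: 111100 XOR 100101 = 011001
  pos 7: 110010 XOR 100101 = 010111
  pos 8: 101110 XOR 100101 = 001011
  pos 10: 101100 XOR 100101 = 001001
Remainder (last 5 bits) = 10010. This is the CRC / FCS.

10010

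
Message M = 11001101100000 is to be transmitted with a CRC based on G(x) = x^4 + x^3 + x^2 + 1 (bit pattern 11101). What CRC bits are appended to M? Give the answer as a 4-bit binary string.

1001

Append 4 zeros: 110011011000000000. Divide by 11101 (XOR where the leading bit is 1):
  pos 0: 11001 XOR 11101 = 00100
  pos 2: 10010 XOR 11101 = 01111
  pos 3: 11111 XOR 11101 = 00010
  pos 6: 10100 XOR 11101 = 01001
  pos 7: 10010 XOR 11101 = 01111
  pos 8: 11110 XOR 11101 = 00011
  pos 11: 11000 XOR 11101 = 00101
  pos 13: 10100 XOR 11101 = 01001
Remainder (last 4 bits) = 1001. This is the CRC / FCS.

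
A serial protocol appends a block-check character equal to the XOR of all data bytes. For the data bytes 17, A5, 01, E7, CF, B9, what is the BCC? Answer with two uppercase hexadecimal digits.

XOR the bytes together:
  start with 0x17
  0x17 ⊕ 0xA5 = 0xB2
  0xB2 ⊕ 0x01 = 0xB3
  0xB3 ⊕ 0xE7 = 0x54
  0x54 ⊕ 0xCF = 0x9B
  0x9B ⊕ 0xB9 = 0x22

22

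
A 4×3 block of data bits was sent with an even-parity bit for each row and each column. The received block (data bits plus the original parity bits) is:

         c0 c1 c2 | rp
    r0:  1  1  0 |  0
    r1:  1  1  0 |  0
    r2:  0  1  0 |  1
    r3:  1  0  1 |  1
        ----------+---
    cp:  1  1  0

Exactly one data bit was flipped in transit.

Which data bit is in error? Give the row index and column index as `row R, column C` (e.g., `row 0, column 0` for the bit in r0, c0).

Recompute each row's even parity and compare to rp:
  r0: data parity 0, sent rp 0 → ok
  r1: data parity 0, sent rp 0 → ok
  r2: data parity 1, sent rp 1 → ok
  r3: data parity 0, sent rp 1 → mismatch
Recompute each column's even parity and compare to cp:
  c0: data parity 1, sent cp 1 → ok
  c1: data parity 1, sent cp 1 → ok
  c2: data parity 1, sent cp 0 → mismatch
Exactly one row (r3) and one column (c2) fail → the flipped bit is at their intersection.

row 3, column 2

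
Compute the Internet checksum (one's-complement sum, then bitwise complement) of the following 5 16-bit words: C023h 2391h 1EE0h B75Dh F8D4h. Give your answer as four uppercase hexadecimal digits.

One's-complement addition (fold any carry out of bit 15 back into bit 0):
  0xC023 + 0x2391 = 0x0E3B4
  0xE3B4 + 0x1EE0 = 0x10294 → wrap carry → 0x0295
  0x0295 + 0xB75D = 0x0B9F2
  0xB9F2 + 0xF8D4 = 0x1B2C6 → wrap carry → 0xB2C7
One's-complement sum = 0xB2C7.
Checksum = ~0xB2C7 & 0xFFFF = 0x4D38.

4D38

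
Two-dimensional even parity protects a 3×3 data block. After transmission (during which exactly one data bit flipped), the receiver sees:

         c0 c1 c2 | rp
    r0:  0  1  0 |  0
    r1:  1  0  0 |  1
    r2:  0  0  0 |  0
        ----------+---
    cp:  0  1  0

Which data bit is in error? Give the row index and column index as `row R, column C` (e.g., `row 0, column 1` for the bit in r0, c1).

Recompute each row's even parity and compare to rp:
  r0: data parity 1, sent rp 0 → mismatch
  r1: data parity 1, sent rp 1 → ok
  r2: data parity 0, sent rp 0 → ok
Recompute each column's even parity and compare to cp:
  c0: data parity 1, sent cp 0 → mismatch
  c1: data parity 1, sent cp 1 → ok
  c2: data parity 0, sent cp 0 → ok
Exactly one row (r0) and one column (c0) fail → the flipped bit is at their intersection.

row 0, column 0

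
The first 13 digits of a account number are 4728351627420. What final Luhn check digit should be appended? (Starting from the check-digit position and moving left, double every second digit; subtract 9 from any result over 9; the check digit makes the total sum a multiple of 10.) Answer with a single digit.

Partial digits right→left: 0 2 4 7 2 6 1 5 3 8 2 7 4
Double every second digit counting from the check-digit position (so the 1st, 3rd, 5th, ... of the partial from the right).
  doubled (with −9 where >9): 0 8 4 2 6 4 8 → sum 32
  kept as-is: 2 7 6 5 8 7 → sum 35
Total = 32 + 35 = 67.
Check digit = (10 − (67 mod 10)) mod 10 = 3.

3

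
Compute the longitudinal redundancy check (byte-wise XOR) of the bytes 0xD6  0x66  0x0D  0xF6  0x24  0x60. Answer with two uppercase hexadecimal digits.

XOR the bytes together:
  start with 0xD6
  0xD6 ⊕ 0x66 = 0xB0
  0xB0 ⊕ 0x0D = 0xBD
  0xBD ⊕ 0xF6 = 0x4B
  0x4B ⊕ 0x24 = 0x6F
  0x6F ⊕ 0x60 = 0x0F

0F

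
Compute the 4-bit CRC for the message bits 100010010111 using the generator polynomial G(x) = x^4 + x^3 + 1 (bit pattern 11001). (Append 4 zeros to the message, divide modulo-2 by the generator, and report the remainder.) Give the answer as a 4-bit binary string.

Append 4 zeros: 1000100101110000. Divide by 11001 (XOR where the leading bit is 1):
  pos 0: 10001 XOR 11001 = 01000
  pos 1: 10000 XOR 11001 = 01001
  pos 2: 10010 XOR 11001 = 01011
  pos 3: 10111 XOR 11001 = 01110
  pos 4: 11100 XOR 11001 = 00101
  pos 6: 10111 XOR 11001 = 01110
  pos 7: 11101 XOR 11001 = 00100
  pos 9: 10000 XOR 11001 = 01001
  pos 10: 10010 XOR 11001 = 01011
  pos 11: 10110 XOR 11001 = 01111
Remainder (last 4 bits) = 1111. This is the CRC / FCS.

1111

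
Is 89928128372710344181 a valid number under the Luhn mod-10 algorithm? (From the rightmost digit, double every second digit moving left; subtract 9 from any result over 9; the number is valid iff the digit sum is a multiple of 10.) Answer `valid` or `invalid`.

valid

From the right, keep odd positions and double even positions (subtract 9 from any doubled value over 9):
  doubled (positions 2,4,...): 7 8 6 2 4 6 4 7 9 7 → sum 60
  kept (positions 1,3,...): 1 1 4 0 7 7 8 1 2 9 → sum 40
Total = 100.
100 mod 10 = 0, so the number is valid.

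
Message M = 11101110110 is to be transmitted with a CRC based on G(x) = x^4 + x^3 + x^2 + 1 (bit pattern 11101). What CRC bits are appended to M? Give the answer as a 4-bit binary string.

Append 4 zeros: 111011101100000. Divide by 11101 (XOR where the leading bit is 1):
  pos 0: 11101 XOR 11101 = 00000
  pos 5: 11011 XOR 11101 = 00110
  pos 7: 11000 XOR 11101 = 00101
  pos 9: 10100 XOR 11101 = 01001
  pos 10: 10010 XOR 11101 = 01111
Remainder (last 4 bits) = 1111. This is the CRC / FCS.

1111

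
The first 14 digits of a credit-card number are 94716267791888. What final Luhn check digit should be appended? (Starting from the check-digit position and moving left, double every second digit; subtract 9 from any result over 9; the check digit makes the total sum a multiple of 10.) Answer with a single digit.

Partial digits right→left: 8 8 8 1 9 7 7 6 2 6 1 7 4 9
Double every second digit counting from the check-digit position (so the 1st, 3rd, 5th, ... of the partial from the right).
  doubled (with −9 where >9): 7 7 9 5 4 2 8 → sum 42
  kept as-is: 8 1 7 6 6 7 9 → sum 44
Total = 42 + 44 = 86.
Check digit = (10 − (86 mod 10)) mod 10 = 4.

4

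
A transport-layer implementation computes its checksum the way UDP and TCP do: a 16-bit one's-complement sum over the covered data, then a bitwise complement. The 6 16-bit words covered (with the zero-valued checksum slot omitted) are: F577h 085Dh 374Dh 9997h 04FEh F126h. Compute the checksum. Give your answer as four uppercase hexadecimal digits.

3B21

One's-complement addition (fold any carry out of bit 15 back into bit 0):
  0xF577 + 0x085D = 0x0FDD4
  0xFDD4 + 0x374D = 0x13521 → wrap carry → 0x3522
  0x3522 + 0x9997 = 0x0CEB9
  0xCEB9 + 0x04FE = 0x0D3B7
  0xD3B7 + 0xF126 = 0x1C4DD → wrap carry → 0xC4DE
One's-complement sum = 0xC4DE.
Checksum = ~0xC4DE & 0xFFFF = 0x3B21.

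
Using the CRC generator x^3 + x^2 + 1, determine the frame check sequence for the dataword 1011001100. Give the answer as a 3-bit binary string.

Append 3 zeros: 1011001100000. Divide by 1101 (XOR where the leading bit is 1):
  pos 0: 1011 XOR 1101 = 0110
  pos 1: 1100 XOR 1101 = 0001
  pos 4: 1011 XOR 1101 = 0110
  pos 5: 1100 XOR 1101 = 0001
  pos 8: 1000 XOR 1101 = 0101
  pos 9: 1010 XOR 1101 = 0111
Remainder (last 3 bits) = 111. This is the CRC / FCS.

111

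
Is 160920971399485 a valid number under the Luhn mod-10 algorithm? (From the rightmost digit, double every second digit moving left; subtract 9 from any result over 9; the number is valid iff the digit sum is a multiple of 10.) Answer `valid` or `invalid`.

From the right, keep odd positions and double even positions (subtract 9 from any doubled value over 9):
  doubled (positions 2,4,...): 7 9 6 5 0 9 3 → sum 39
  kept (positions 1,3,...): 5 4 9 1 9 2 0 1 → sum 31
Total = 70.
70 mod 10 = 0, so the number is valid.

valid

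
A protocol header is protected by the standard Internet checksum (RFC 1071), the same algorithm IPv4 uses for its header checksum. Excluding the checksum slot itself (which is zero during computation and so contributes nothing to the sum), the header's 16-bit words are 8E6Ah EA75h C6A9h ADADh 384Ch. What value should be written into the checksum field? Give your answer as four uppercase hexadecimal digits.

One's-complement addition (fold any carry out of bit 15 back into bit 0):
  0x8E6A + 0xEA75 = 0x178DF → wrap carry → 0x78E0
  0x78E0 + 0xC6A9 = 0x13F89 → wrap carry → 0x3F8A
  0x3F8A + 0xADAD = 0x0ED37
  0xED37 + 0x384C = 0x12583 → wrap carry → 0x2584
One's-complement sum = 0x2584.
Checksum = ~0x2584 & 0xFFFF = 0xDA7B.

DA7B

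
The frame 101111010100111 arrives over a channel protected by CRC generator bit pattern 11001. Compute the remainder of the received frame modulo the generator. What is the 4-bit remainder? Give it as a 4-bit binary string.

Modulo-2 division of 101111010100111 by 11001:
  pos 0: 10111 XOR 11001 = 01110
  pos 1: 11101 XOR 11001 = 00100
  pos 3: 10001 XOR 11001 = 01000
  pos 4: 10000 XOR 11001 = 01001
  pos 5: 10011 XOR 11001 = 01010
  pos 6: 10100 XOR 11001 = 01101
  pos 7: 11010 XOR 11001 = 00011
  pos 10: 11111 XOR 11001 = 00110
Remainder = 0110 (nonzero — an error is detected).

0110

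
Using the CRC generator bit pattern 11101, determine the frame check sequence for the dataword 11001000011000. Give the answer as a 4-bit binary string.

0001

Append 4 zeros: 110010000110000000. Divide by 11101 (XOR where the leading bit is 1):
  pos 0: 11001 XOR 11101 = 00100
  pos 2: 10000 XOR 11101 = 01101
  pos 3: 11010 XOR 11101 = 00111
  pos 5: 11101 XOR 11101 = 00000
  pos 10: 10000 XOR 11101 = 01101
  pos 11: 11010 XOR 11101 = 00111
  pos 13: 11100 XOR 11101 = 00001
Remainder (last 4 bits) = 0001. This is the CRC / FCS.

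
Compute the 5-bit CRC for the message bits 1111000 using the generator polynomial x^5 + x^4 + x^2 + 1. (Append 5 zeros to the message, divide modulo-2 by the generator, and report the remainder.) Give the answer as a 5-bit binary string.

Append 5 zeros: 111100000000. Divide by 110101 (XOR where the leading bit is 1):
  pos 0: 111100 XOR 110101 = 001001
  pos 2: 100100 XOR 110101 = 010001
  pos 3: 100010 XOR 110101 = 010111
  pos 4: 101110 XOR 110101 = 011011
  pos 5: 110110 XOR 110101 = 000011
Remainder (last 5 bits) = 00110. This is the CRC / FCS.

00110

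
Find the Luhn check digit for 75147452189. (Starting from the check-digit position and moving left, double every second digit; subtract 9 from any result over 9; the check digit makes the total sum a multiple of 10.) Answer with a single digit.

Partial digits right→left: 9 8 1 2 5 4 7 4 1 5 7
Double every second digit counting from the check-digit position (so the 1st, 3rd, 5th, ... of the partial from the right).
  doubled (with −9 where >9): 9 2 1 5 2 5 → sum 24
  kept as-is: 8 2 4 4 5 → sum 23
Total = 24 + 23 = 47.
Check digit = (10 − (47 mod 10)) mod 10 = 3.

3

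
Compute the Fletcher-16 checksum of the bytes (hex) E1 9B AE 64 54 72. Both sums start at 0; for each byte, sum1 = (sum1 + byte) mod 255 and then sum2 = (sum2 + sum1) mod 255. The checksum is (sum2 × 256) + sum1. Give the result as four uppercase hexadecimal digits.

5857

Running sums (mod 255):
  after byte 0 (E1): sum1=225, sum2=225
  after byte 1 (9B): sum1=125, sum2=95
  after byte 2 (AE): sum1=44, sum2=139
  after byte 3 (64): sum1=144, sum2=28
  after byte 4 (54): sum1=228, sum2=1
  after byte 5 (72): sum1=87, sum2=88
Checksum = sum2·256 + sum1 = 88·256 + 87 = 22615 = 0x5857.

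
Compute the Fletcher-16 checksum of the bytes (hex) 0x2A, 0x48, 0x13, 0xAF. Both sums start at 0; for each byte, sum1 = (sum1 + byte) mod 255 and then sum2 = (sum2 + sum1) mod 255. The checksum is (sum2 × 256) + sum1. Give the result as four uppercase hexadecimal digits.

Running sums (mod 255):
  after byte 0 (0x2A): sum1=42, sum2=42
  after byte 1 (0x48): sum1=114, sum2=156
  after byte 2 (0x13): sum1=133, sum2=34
  after byte 3 (0xAF): sum1=53, sum2=87
Checksum = sum2·256 + sum1 = 87·256 + 53 = 22325 = 0x5735.

5735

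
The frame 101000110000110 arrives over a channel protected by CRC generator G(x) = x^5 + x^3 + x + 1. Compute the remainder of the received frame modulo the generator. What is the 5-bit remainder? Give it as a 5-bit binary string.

00000

Modulo-2 division of 101000110000110 by 101011:
  pos 0: 101000 XOR 101011 = 000011
  pos 4: 111100 XOR 101011 = 010111
  pos 5: 101110 XOR 101011 = 000101
  pos 8: 101011 XOR 101011 = 000000
Remainder = 00000 (zero — the frame passes the CRC check).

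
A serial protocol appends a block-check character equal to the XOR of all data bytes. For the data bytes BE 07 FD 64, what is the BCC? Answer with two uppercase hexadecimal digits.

20

XOR the bytes together:
  start with 0xBE
  0xBE ⊕ 0x07 = 0xB9
  0xB9 ⊕ 0xFD = 0x44
  0x44 ⊕ 0x64 = 0x20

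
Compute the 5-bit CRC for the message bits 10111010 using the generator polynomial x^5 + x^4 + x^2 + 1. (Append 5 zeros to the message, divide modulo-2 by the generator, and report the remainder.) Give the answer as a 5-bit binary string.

01011

Append 5 zeros: 1011101000000. Divide by 110101 (XOR where the leading bit is 1):
  pos 0: 101110 XOR 110101 = 011011
  pos 1: 110111 XOR 110101 = 000010
  pos 5: 100000 XOR 110101 = 010101
  pos 6: 101010 XOR 110101 = 011111
  pos 7: 111110 XOR 110101 = 001011
Remainder (last 5 bits) = 01011. This is the CRC / FCS.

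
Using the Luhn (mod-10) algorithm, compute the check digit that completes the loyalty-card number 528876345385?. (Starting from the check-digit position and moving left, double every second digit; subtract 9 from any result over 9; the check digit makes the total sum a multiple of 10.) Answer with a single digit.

Partial digits right→left: 5 8 3 5 4 3 6 7 8 8 2 5
Double every second digit counting from the check-digit position (so the 1st, 3rd, 5th, ... of the partial from the right).
  doubled (with −9 where >9): 1 6 8 3 7 4 → sum 29
  kept as-is: 8 5 3 7 8 5 → sum 36
Total = 29 + 36 = 65.
Check digit = (10 − (65 mod 10)) mod 10 = 5.

5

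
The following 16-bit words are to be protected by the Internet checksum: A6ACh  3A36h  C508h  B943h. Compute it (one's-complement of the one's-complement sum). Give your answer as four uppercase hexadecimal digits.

A0D0

One's-complement addition (fold any carry out of bit 15 back into bit 0):
  0xA6AC + 0x3A36 = 0x0E0E2
  0xE0E2 + 0xC508 = 0x1A5EA → wrap carry → 0xA5EB
  0xA5EB + 0xB943 = 0x15F2E → wrap carry → 0x5F2F
One's-complement sum = 0x5F2F.
Checksum = ~0x5F2F & 0xFFFF = 0xA0D0.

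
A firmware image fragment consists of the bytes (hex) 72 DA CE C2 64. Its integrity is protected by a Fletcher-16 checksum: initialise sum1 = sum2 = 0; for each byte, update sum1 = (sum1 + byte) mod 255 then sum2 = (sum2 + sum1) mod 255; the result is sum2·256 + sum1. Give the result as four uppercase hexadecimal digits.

Running sums (mod 255):
  after byte 0 (72): sum1=114, sum2=114
  after byte 1 (DA): sum1=77, sum2=191
  after byte 2 (CE): sum1=28, sum2=219
  after byte 3 (C2): sum1=222, sum2=186
  after byte 4 (64): sum1=67, sum2=253
Checksum = sum2·256 + sum1 = 253·256 + 67 = 64835 = 0xFD43.

FD43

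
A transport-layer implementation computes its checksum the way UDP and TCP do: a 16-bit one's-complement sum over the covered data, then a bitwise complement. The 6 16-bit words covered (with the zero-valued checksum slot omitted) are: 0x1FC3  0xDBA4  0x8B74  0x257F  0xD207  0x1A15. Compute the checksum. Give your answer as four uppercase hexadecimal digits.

6787

One's-complement addition (fold any carry out of bit 15 back into bit 0):
  0x1FC3 + 0xDBA4 = 0x0FB67
  0xFB67 + 0x8B74 = 0x186DB → wrap carry → 0x86DC
  0x86DC + 0x257F = 0x0AC5B
  0xAC5B + 0xD207 = 0x17E62 → wrap carry → 0x7E63
  0x7E63 + 0x1A15 = 0x09878
One's-complement sum = 0x9878.
Checksum = ~0x9878 & 0xFFFF = 0x6787.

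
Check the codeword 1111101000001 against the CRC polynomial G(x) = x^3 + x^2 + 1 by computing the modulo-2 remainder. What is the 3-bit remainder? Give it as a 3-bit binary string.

Modulo-2 division of 1111101000001 by 1101:
  pos 0: 1111 XOR 1101 = 0010
  pos 2: 1010 XOR 1101 = 0111
  pos 3: 1111 XOR 1101 = 0010
  pos 5: 1000 XOR 1101 = 0101
  pos 6: 1010 XOR 1101 = 0111
  pos 7: 1110 XOR 1101 = 0011
  pos 9: 1101 XOR 1101 = 0000
Remainder = 000 (zero — the frame passes the CRC check).

000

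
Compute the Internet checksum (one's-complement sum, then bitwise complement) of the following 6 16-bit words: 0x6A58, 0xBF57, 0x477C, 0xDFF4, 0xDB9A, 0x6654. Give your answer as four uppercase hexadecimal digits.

6CEF

One's-complement addition (fold any carry out of bit 15 back into bit 0):
  0x6A58 + 0xBF57 = 0x129AF → wrap carry → 0x29B0
  0x29B0 + 0x477C = 0x0712C
  0x712C + 0xDFF4 = 0x15120 → wrap carry → 0x5121
  0x5121 + 0xDB9A = 0x12CBB → wrap carry → 0x2CBC
  0x2CBC + 0x6654 = 0x09310
One's-complement sum = 0x9310.
Checksum = ~0x9310 & 0xFFFF = 0x6CEF.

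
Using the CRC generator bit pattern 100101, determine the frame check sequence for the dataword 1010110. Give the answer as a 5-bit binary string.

Append 5 zeros: 101011000000. Divide by 100101 (XOR where the leading bit is 1):
  pos 0: 101011 XOR 100101 = 001110
  pos 2: 111000 XOR 100101 = 011101
  pos 3: 111010 XOR 100101 = 011111
  pos 4: 111110 XOR 100101 = 011011
  pos 5: 110110 XOR 100101 = 010011
  pos 6: 100110 XOR 100101 = 000011
Remainder (last 5 bits) = 00011. This is the CRC / FCS.

00011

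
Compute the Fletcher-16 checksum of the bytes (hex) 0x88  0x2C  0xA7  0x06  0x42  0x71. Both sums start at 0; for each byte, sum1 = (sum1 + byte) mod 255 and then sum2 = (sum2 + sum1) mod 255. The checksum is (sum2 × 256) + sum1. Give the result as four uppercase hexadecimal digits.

B616

Running sums (mod 255):
  after byte 0 (0x88): sum1=136, sum2=136
  after byte 1 (0x2C): sum1=180, sum2=61
  after byte 2 (0xA7): sum1=92, sum2=153
  after byte 3 (0x06): sum1=98, sum2=251
  after byte 4 (0x42): sum1=164, sum2=160
  after byte 5 (0x71): sum1=22, sum2=182
Checksum = sum2·256 + sum1 = 182·256 + 22 = 46614 = 0xB616.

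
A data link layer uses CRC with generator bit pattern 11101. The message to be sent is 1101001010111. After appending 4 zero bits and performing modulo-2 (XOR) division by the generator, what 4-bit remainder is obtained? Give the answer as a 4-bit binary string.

Append 4 zeros: 11010010101110000. Divide by 11101 (XOR where the leading bit is 1):
  pos 0: 11010 XOR 11101 = 00111
  pos 2: 11101 XOR 11101 = 00000
  pos 8: 10111 XOR 11101 = 01010
  pos 9: 10100 XOR 11101 = 01001
  pos 10: 10010 XOR 11101 = 01111
  pos 11: 11110 XOR 11101 = 00011
Remainder (last 4 bits) = 0110. This is the CRC / FCS.

0110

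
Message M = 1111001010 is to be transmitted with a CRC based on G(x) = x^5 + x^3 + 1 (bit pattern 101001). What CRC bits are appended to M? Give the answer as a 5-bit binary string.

Append 5 zeros: 111100101000000. Divide by 101001 (XOR where the leading bit is 1):
  pos 0: 111100 XOR 101001 = 010101
  pos 1: 101011 XOR 101001 = 000010
  pos 5: 100100 XOR 101001 = 001101
  pos 7: 110100 XOR 101001 = 011101
  pos 8: 111010 XOR 101001 = 010011
  pos 9: 100110 XOR 101001 = 001111
Remainder (last 5 bits) = 01111. This is the CRC / FCS.

01111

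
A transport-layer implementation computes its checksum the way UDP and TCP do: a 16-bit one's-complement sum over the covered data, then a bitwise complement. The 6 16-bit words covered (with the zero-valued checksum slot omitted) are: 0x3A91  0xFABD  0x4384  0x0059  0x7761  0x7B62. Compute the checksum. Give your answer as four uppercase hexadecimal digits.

940F

One's-complement addition (fold any carry out of bit 15 back into bit 0):
  0x3A91 + 0xFABD = 0x1354E → wrap carry → 0x354F
  0x354F + 0x4384 = 0x078D3
  0x78D3 + 0x0059 = 0x0792C
  0x792C + 0x7761 = 0x0F08D
  0xF08D + 0x7B62 = 0x16BEF → wrap carry → 0x6BF0
One's-complement sum = 0x6BF0.
Checksum = ~0x6BF0 & 0xFFFF = 0x940F.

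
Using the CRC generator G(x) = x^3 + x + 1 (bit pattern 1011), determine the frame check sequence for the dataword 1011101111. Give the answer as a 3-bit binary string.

Append 3 zeros: 1011101111000. Divide by 1011 (XOR where the leading bit is 1):
  pos 0: 1011 XOR 1011 = 0000
  pos 4: 1011 XOR 1011 = 0000
  pos 8: 1100 XOR 1011 = 0111
  pos 9: 1110 XOR 1011 = 0101
Remainder (last 3 bits) = 101. This is the CRC / FCS.

101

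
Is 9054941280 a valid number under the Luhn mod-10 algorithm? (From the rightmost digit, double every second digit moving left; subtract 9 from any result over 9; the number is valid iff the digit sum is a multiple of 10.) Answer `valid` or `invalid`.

From the right, keep odd positions and double even positions (subtract 9 from any doubled value over 9):
  doubled (positions 2,4,...): 7 2 9 1 9 → sum 28
  kept (positions 1,3,...): 0 2 4 4 0 → sum 10
Total = 38.
38 mod 10 = 8, so the number is invalid.

invalid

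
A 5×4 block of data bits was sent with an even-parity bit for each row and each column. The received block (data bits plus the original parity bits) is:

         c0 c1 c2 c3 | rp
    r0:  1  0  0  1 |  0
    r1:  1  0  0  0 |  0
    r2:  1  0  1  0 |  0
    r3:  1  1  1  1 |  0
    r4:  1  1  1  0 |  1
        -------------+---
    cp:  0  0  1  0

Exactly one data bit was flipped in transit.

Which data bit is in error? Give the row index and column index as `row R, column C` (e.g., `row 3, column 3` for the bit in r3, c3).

Recompute each row's even parity and compare to rp:
  r0: data parity 0, sent rp 0 → ok
  r1: data parity 1, sent rp 0 → mismatch
  r2: data parity 0, sent rp 0 → ok
  r3: data parity 0, sent rp 0 → ok
  r4: data parity 1, sent rp 1 → ok
Recompute each column's even parity and compare to cp:
  c0: data parity 1, sent cp 0 → mismatch
  c1: data parity 0, sent cp 0 → ok
  c2: data parity 1, sent cp 1 → ok
  c3: data parity 0, sent cp 0 → ok
Exactly one row (r1) and one column (c0) fail → the flipped bit is at their intersection.

row 1, column 0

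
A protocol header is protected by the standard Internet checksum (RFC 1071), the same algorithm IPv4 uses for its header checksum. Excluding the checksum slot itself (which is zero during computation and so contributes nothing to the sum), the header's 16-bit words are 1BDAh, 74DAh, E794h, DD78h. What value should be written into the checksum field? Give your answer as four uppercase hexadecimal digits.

One's-complement addition (fold any carry out of bit 15 back into bit 0):
  0x1BDA + 0x74DA = 0x090B4
  0x90B4 + 0xE794 = 0x17848 → wrap carry → 0x7849
  0x7849 + 0xDD78 = 0x155C1 → wrap carry → 0x55C2
One's-complement sum = 0x55C2.
Checksum = ~0x55C2 & 0xFFFF = 0xAA3D.

AA3D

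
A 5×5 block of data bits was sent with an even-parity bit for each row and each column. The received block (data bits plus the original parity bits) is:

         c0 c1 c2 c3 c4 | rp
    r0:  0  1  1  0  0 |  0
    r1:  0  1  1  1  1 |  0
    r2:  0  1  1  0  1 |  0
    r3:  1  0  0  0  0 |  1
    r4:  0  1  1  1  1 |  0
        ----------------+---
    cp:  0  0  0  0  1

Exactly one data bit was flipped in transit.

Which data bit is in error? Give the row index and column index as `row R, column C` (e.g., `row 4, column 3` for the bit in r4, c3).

row 2, column 0

Recompute each row's even parity and compare to rp:
  r0: data parity 0, sent rp 0 → ok
  r1: data parity 0, sent rp 0 → ok
  r2: data parity 1, sent rp 0 → mismatch
  r3: data parity 1, sent rp 1 → ok
  r4: data parity 0, sent rp 0 → ok
Recompute each column's even parity and compare to cp:
  c0: data parity 1, sent cp 0 → mismatch
  c1: data parity 0, sent cp 0 → ok
  c2: data parity 0, sent cp 0 → ok
  c3: data parity 0, sent cp 0 → ok
  c4: data parity 1, sent cp 1 → ok
Exactly one row (r2) and one column (c0) fail → the flipped bit is at their intersection.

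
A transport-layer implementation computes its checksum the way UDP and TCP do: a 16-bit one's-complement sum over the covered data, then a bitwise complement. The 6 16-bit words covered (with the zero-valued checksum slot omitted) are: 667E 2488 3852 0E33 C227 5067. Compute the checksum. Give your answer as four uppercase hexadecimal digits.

1BE5

One's-complement addition (fold any carry out of bit 15 back into bit 0):
  0x667E + 0x2488 = 0x08B06
  0x8B06 + 0x3852 = 0x0C358
  0xC358 + 0x0E33 = 0x0D18B
  0xD18B + 0xC227 = 0x193B2 → wrap carry → 0x93B3
  0x93B3 + 0x5067 = 0x0E41A
One's-complement sum = 0xE41A.
Checksum = ~0xE41A & 0xFFFF = 0x1BE5.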